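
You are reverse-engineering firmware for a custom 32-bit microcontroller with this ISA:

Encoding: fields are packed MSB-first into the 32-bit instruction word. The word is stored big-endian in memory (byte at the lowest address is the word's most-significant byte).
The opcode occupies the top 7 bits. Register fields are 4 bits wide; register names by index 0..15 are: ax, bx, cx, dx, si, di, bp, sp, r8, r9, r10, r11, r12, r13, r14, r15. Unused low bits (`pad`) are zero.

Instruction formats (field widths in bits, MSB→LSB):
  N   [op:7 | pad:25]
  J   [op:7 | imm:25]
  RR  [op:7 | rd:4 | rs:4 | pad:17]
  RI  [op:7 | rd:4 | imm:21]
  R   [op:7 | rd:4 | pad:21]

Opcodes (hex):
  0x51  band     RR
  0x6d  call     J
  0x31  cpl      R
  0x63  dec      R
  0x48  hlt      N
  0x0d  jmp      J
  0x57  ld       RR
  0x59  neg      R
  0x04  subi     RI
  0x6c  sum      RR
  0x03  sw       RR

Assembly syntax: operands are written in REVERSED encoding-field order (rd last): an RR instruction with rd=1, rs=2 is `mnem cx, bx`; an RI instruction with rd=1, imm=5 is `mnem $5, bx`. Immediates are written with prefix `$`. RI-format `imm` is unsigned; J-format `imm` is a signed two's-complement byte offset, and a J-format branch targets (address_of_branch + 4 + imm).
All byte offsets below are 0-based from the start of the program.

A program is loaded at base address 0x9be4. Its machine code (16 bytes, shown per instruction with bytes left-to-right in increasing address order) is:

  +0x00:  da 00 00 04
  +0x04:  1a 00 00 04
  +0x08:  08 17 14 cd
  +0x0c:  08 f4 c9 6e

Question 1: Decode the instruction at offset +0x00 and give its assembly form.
[00] da 00 00 04 → 0xda000004
  opcode bits[31:25]=0x6d: call/J
  imm@[24:0]=0x4 ⇒ $4

call $4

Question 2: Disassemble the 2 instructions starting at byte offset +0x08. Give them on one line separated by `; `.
off 0x08: read 08 17 14 cd as big → 0x081714cd
  top 7b → 0x4 → subi [RI]
  rd@[24:21]=0x0 ⇒ ax
  imm@[20:0]=0x1714cd ⇒ $1512653
off 0x0c: read 08 f4 c9 6e as big → 0x08f4c96e
  top 7b → 0x4 → subi [RI]
  rd@[24:21]=0x7 ⇒ sp
  imm@[20:0]=0x14c96e ⇒ $1362286

subi $1512653, ax; subi $1362286, sp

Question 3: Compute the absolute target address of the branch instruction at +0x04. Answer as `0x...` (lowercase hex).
[04] 1a 00 00 04 → 0x1a000004
  op=0x1a000004>>25=0xd ⇒ jmp (J)
  [24:0] imm=4 = $4
  target = base 0x9be4 + off 0x04 + 4 + imm 4 = 0x9bf0

0x9bf0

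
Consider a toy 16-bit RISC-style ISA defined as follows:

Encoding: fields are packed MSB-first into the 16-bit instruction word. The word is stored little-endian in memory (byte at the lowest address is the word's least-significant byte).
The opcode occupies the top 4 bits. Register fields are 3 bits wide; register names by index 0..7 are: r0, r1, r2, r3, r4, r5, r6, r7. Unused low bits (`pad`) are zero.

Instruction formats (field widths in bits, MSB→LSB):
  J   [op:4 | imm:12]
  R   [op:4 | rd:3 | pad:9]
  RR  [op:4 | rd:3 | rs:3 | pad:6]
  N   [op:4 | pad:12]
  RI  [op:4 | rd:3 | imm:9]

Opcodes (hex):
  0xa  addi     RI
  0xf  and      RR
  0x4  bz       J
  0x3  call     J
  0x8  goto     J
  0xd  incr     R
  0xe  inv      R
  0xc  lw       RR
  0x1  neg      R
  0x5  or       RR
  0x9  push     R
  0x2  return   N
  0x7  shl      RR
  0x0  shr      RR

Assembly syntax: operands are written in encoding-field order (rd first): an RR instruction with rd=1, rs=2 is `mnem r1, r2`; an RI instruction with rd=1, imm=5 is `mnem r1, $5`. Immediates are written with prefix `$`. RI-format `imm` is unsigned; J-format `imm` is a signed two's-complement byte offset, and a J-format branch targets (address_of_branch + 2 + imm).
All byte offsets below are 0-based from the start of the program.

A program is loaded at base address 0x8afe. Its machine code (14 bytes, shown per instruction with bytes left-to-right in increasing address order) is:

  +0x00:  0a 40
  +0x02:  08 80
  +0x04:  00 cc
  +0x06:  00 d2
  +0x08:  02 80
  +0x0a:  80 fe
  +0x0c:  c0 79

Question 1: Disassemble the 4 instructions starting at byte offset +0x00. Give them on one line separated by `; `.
@+00  little-endian(0a 40) = 0x400a
  top 4b → 0x4 → bz [J]
  imm: (w>>0)&0xfff=0xa → $10
@+02  little-endian(08 80) = 0x8008
  top 4b → 0x8 → goto [J]
  imm: (w>>0)&0xfff=0x8 → $8
@+04  little-endian(00 cc) = 0xcc00
  top 4b → 0xc → lw [RR]
  rd: (w>>9)&0x7=0x6 → r6
  rs: (w>>6)&0x7=0x0 → r0
@+06  little-endian(00 d2) = 0xd200
  top 4b → 0xd → incr [R]
  rd: (w>>9)&0x7=0x1 → r1

bz $10; goto $8; lw r6, r0; incr r1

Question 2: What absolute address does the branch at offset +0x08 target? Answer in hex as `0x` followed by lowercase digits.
0x8b0a

@+08  little-endian(02 80) = 0x8002
  top 4b → 0x8 → goto [J]
  imm: (w>>0)&0xfff=0x2 → $2
  target = base 0x8afe + off 0x08 + 2 + imm 2 = 0x8b0a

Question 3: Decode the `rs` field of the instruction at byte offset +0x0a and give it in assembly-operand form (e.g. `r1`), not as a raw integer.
off 0x0a: read 80 fe as little → 0xfe80
  op=0xfe80>>12=0xf ⇒ and (RR)
  rd: (w>>9)&0x7=0x7 → r7
  rs: (w>>6)&0x7=0x2 → r2

r2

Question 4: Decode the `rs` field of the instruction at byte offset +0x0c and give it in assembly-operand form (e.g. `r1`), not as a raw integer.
off 0x0c: read c0 79 as little → 0x79c0
  top 4b → 0x7 → shl [RR]
  [11:9] rd=4 = r4
  [8:6] rs=7 = r7

r7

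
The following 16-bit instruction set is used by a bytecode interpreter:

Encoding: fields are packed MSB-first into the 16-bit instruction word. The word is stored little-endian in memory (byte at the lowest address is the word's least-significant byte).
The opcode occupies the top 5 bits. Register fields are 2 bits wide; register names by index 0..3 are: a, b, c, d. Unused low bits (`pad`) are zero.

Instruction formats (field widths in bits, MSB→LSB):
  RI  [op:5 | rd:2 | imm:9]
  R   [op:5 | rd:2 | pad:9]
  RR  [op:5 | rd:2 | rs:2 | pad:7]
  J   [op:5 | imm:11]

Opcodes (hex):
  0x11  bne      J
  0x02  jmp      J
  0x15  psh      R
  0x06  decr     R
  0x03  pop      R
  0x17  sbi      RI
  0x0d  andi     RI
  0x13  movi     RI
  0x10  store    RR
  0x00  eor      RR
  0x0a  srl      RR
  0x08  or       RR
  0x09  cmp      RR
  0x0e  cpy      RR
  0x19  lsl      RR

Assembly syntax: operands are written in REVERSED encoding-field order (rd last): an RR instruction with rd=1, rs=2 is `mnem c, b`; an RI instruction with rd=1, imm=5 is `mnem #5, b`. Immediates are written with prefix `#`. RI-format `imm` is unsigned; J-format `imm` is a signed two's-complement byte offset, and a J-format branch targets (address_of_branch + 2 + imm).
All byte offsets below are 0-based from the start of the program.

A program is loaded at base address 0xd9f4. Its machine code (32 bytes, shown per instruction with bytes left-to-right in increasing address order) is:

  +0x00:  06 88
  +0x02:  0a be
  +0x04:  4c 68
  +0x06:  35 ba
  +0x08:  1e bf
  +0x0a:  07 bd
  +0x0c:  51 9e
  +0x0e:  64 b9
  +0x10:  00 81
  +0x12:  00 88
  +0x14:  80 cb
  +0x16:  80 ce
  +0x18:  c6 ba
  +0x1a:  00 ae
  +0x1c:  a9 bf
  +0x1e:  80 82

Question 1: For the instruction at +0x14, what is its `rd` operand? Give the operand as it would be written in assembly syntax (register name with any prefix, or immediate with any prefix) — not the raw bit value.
off 0x14: read 80 cb as little → 0xcb80
  op=0xcb80>>11=0x19 ⇒ lsl (RR)
  rd: (w>>9)&0x3=0x1 → b
  rs: (w>>7)&0x3=0x3 → d

b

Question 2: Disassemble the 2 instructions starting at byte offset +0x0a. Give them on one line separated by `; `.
sbi #263, c; movi #81, d

@+0a  little-endian(07 bd) = 0xbd07
  top 5b → 0x17 → sbi [RI]
  [10:9] rd=2 = c
  [8:0] imm=263 = #263
@+0c  little-endian(51 9e) = 0x9e51
  top 5b → 0x13 → movi [RI]
  [10:9] rd=3 = d
  [8:0] imm=81 = #81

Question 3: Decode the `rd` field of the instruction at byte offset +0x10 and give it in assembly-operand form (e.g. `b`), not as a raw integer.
+0x10: 00 81 ⇒ word 0x8100 (little)
  opcode bits[15:11]=0x10: store/RR
  [10:9] rd=0 = a
  [8:7] rs=2 = c

a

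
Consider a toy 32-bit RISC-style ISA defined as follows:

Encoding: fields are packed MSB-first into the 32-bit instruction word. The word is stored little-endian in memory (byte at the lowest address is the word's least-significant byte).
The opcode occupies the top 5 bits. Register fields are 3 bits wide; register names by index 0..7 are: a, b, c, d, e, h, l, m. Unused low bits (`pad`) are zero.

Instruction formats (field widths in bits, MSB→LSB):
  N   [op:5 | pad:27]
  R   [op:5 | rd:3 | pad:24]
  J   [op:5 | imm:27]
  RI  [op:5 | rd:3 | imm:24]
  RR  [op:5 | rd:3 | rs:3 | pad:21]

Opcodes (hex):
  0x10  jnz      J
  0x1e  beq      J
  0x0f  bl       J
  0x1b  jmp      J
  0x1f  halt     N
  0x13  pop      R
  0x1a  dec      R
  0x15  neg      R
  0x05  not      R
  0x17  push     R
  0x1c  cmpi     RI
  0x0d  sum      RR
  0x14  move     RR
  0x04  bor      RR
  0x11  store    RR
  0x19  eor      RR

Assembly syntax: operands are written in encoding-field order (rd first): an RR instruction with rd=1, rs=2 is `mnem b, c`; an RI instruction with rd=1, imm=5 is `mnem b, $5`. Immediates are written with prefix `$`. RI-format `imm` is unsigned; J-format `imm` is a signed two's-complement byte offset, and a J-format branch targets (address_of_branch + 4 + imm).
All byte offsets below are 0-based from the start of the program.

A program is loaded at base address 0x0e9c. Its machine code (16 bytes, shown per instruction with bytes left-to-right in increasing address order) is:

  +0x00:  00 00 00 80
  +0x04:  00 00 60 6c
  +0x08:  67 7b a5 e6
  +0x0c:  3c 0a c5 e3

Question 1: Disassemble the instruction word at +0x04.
sum e, d

[04] 00 00 60 6c → 0x6c600000
  op=0x6c600000>>27=0xd ⇒ sum (RR)
  rd@[26:24]=0x4 ⇒ e
  rs@[23:21]=0x3 ⇒ d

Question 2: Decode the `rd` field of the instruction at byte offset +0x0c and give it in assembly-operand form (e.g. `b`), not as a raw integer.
d

@+0c  little-endian(3c 0a c5 e3) = 0xe3c50a3c
  opcode bits[31:27]=0x1c: cmpi/RI
  rd: (w>>24)&0x7=0x3 → d
  imm: (w>>0)&0xffffff=0xc50a3c → $12913212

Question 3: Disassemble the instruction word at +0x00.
jnz $0

+0x00: 00 00 00 80 ⇒ word 0x80000000 (little)
  top 5b → 0x10 → jnz [J]
  [26:0] imm=0 = $0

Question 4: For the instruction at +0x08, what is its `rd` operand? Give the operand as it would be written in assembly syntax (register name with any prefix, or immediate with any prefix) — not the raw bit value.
l

@+08  little-endian(67 7b a5 e6) = 0xe6a57b67
  opcode bits[31:27]=0x1c: cmpi/RI
  rd@[26:24]=0x6 ⇒ l
  imm@[23:0]=0xa57b67 ⇒ $10845031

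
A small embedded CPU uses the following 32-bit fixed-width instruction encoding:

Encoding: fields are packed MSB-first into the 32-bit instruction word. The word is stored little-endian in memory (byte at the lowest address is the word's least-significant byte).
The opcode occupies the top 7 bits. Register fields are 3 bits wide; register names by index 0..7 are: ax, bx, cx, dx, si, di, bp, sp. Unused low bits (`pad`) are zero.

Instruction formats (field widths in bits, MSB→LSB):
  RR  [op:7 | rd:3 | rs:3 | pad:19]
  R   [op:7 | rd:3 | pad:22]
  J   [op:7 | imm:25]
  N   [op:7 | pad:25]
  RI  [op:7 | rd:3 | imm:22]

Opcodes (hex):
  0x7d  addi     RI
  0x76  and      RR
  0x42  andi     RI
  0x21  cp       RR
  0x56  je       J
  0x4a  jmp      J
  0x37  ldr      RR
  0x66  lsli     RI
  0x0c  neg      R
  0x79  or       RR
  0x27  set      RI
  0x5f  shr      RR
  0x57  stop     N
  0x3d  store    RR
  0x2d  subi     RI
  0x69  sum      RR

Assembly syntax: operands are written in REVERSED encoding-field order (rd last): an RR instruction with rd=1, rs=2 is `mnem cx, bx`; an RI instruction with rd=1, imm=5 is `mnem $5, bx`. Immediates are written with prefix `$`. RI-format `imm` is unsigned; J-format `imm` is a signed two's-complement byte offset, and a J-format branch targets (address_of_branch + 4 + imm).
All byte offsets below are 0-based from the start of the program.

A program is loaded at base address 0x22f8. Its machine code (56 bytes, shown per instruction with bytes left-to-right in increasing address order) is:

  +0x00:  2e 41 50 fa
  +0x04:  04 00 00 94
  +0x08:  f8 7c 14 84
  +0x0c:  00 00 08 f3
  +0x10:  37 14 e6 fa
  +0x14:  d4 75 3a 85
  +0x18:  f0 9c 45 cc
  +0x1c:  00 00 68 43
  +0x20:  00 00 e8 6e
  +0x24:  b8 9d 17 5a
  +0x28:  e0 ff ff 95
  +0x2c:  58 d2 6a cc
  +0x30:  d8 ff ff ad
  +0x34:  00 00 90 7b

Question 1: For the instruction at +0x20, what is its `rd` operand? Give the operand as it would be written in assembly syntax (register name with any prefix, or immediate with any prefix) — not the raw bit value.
@+20  little-endian(00 00 e8 6e) = 0x6ee80000
  op=0x6ee80000>>25=0x37 ⇒ ldr (RR)
  [24:22] rd=3 = dx
  [21:19] rs=5 = di

dx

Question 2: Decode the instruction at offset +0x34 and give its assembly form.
store cx, bp

+0x34: 00 00 90 7b ⇒ word 0x7b900000 (little)
  opcode bits[31:25]=0x3d: store/RR
  [24:22] rd=6 = bp
  [21:19] rs=2 = cx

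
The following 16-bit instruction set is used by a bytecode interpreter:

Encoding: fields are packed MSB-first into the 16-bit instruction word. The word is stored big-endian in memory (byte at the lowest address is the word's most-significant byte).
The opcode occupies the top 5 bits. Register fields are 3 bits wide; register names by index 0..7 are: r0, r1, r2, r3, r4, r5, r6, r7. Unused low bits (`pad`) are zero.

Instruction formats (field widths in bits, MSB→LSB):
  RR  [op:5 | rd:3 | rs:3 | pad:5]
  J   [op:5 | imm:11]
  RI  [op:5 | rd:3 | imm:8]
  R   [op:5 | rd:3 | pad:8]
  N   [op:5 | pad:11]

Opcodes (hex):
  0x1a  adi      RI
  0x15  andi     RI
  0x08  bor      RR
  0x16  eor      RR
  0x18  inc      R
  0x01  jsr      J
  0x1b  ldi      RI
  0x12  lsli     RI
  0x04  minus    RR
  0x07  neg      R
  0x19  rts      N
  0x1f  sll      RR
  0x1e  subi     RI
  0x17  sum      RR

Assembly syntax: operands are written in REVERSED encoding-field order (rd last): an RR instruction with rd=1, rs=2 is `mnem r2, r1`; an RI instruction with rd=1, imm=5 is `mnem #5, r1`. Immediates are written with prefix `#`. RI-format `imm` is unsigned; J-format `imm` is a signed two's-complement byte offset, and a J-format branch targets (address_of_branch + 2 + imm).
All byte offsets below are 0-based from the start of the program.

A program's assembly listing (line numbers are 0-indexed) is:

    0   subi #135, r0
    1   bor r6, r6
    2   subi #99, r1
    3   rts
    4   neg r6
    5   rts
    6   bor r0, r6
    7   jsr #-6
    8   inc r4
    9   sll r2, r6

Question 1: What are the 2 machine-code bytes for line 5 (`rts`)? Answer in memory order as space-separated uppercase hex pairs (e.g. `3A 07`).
L5: rts op=0x19:5|pad=0:11 ⇒ 0xc800 ⇒ big c8 00

C8 00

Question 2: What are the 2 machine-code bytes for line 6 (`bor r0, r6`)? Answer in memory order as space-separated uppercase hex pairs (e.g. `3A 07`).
line 6 (bor): pack op=0x8:5|rd=6:3|rs=0:3|pad=0:5 = 0x4600; big→ 46 00

46 00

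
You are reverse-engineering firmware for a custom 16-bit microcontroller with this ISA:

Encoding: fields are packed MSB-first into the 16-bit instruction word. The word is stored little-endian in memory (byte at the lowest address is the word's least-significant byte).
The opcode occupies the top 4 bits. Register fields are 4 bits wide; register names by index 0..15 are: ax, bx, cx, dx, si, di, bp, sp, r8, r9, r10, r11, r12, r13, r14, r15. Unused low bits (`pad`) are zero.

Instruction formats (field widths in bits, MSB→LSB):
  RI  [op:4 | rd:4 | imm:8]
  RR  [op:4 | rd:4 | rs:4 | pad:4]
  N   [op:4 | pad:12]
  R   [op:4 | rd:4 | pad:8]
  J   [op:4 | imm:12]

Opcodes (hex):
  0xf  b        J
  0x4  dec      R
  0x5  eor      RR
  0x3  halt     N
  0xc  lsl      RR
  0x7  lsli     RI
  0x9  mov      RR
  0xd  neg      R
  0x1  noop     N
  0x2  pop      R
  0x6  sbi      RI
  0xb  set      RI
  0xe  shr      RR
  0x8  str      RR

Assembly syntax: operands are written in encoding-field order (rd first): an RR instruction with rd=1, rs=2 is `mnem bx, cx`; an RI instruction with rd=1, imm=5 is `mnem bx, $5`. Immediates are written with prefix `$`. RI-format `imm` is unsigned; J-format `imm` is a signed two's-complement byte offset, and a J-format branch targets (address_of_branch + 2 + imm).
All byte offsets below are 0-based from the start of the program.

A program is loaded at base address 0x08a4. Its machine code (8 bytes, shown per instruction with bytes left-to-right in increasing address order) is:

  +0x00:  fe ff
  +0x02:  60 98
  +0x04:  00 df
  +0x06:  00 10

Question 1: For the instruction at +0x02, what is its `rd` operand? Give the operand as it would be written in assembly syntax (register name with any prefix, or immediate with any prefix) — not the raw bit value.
r8

@+02  little-endian(60 98) = 0x9860
  opcode bits[15:12]=0x9: mov/RR
  [11:8] rd=8 = r8
  [7:4] rs=6 = bp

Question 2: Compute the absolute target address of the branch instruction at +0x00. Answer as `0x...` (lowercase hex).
0x08a4

off 0x00: read fe ff as little → 0xfffe
  opcode bits[15:12]=0xf: b/J
  imm@[11:0]=0xffe (s12→-2) ⇒ $-2
  target = base 0x08a4 + off 0x00 + 2 + imm -2 = 0x08a4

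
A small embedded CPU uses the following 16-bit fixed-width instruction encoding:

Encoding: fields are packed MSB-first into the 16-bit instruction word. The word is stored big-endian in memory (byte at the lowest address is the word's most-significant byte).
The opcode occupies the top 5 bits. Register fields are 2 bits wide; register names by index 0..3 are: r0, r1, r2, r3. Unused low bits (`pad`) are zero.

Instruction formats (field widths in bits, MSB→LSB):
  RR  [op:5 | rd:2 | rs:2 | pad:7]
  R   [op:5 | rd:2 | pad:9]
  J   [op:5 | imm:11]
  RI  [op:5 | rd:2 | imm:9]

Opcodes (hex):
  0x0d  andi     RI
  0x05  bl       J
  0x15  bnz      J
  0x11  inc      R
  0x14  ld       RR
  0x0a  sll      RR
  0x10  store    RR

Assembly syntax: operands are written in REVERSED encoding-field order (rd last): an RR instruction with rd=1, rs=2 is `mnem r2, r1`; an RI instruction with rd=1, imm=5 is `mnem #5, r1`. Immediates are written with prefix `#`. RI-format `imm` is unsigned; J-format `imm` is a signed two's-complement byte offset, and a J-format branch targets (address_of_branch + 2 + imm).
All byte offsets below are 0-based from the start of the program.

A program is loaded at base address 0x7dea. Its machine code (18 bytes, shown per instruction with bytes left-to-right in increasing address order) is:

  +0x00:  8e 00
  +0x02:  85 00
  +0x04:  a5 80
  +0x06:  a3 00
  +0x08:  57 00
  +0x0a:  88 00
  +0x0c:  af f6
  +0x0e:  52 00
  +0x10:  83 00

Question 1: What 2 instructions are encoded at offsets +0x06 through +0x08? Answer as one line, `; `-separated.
ld r2, r1; sll r2, r3

off 0x06: read a3 00 as big → 0xa300
  op=0xa300>>11=0x14 ⇒ ld (RR)
  [10:9] rd=1 = r1
  [8:7] rs=2 = r2
off 0x08: read 57 00 as big → 0x5700
  op=0x5700>>11=0xa ⇒ sll (RR)
  [10:9] rd=3 = r3
  [8:7] rs=2 = r2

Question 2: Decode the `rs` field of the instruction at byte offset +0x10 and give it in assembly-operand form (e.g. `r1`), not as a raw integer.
[10] 83 00 → 0x8300
  opcode bits[15:11]=0x10: store/RR
  rd: (w>>9)&0x3=0x1 → r1
  rs: (w>>7)&0x3=0x2 → r2

r2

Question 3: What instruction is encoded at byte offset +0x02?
store r2, r2

off 0x02: read 85 00 as big → 0x8500
  op=0x8500>>11=0x10 ⇒ store (RR)
  [10:9] rd=2 = r2
  [8:7] rs=2 = r2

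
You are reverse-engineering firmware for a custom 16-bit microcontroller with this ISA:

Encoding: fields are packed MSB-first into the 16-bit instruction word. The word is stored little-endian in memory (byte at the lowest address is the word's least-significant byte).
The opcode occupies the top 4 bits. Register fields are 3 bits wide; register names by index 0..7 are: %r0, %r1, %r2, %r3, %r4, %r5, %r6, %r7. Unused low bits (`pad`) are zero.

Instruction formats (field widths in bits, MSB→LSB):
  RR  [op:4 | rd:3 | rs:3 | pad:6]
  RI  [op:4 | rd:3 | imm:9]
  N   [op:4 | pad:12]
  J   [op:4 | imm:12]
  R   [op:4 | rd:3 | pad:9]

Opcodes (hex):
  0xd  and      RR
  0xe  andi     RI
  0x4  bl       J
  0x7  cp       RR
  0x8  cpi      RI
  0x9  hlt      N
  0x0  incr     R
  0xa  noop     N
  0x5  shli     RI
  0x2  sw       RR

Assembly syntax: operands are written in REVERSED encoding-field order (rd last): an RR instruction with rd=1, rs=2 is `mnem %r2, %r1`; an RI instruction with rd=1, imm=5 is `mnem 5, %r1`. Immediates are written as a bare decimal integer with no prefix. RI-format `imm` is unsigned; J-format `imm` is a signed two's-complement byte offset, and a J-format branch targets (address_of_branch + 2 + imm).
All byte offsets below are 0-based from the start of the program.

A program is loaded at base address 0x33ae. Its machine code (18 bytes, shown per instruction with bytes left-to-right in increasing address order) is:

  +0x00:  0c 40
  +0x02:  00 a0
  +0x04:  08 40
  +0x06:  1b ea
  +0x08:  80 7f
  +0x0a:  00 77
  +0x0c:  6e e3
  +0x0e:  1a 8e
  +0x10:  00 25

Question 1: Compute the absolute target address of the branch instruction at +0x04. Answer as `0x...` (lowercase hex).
[04] 08 40 → 0x4008
  opcode bits[15:12]=0x4: bl/J
  [11:0] imm=8 = 8
  target = base 0x33ae + off 0x04 + 2 + imm 8 = 0x33bc

0x33bc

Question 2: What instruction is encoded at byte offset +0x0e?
[0e] 1a 8e → 0x8e1a
  opcode bits[15:12]=0x8: cpi/RI
  rd: (w>>9)&0x7=0x7 → %r7
  imm: (w>>0)&0x1ff=0x1a → 26

cpi 26, %r7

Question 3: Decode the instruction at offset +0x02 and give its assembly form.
noop

[02] 00 a0 → 0xa000
  top 4b → 0xa → noop [N]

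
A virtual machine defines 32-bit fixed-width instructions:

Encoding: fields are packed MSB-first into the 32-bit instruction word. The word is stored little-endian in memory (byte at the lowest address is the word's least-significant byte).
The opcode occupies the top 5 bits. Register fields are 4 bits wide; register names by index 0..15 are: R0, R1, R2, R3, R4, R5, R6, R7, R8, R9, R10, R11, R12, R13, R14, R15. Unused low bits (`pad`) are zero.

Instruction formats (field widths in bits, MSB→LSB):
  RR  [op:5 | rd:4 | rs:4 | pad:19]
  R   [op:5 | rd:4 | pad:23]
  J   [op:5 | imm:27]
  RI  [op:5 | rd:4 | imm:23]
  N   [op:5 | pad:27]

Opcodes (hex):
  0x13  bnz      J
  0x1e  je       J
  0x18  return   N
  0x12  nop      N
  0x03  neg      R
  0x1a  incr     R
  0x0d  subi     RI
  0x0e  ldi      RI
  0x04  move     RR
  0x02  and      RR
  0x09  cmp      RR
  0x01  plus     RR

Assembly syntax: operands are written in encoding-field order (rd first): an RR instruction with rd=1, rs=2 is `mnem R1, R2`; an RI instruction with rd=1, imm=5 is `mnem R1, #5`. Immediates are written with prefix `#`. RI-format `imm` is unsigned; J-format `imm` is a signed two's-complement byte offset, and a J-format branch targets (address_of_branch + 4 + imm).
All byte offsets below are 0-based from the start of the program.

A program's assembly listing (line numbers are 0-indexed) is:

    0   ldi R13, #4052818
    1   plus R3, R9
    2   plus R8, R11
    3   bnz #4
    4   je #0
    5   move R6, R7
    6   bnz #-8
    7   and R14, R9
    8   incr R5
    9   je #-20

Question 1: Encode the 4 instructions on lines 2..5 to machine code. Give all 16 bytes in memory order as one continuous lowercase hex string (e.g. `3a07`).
0000580c04000098000000f000003823

line 2 (plus): pack op=0x1:5|rd=8:4|rs=11:4|pad=0:19 = 0x0c580000; little→ 00 00 58 0c
line 3 (bnz): pack op=0x13:5|imm=4:27 = 0x98000004; little→ 04 00 00 98
line 4 (je): pack op=0x1e:5|imm=0:27 = 0xf0000000; little→ 00 00 00 f0
line 5 (move): pack op=0x4:5|rd=6:4|rs=7:4|pad=0:19 = 0x23380000; little→ 00 00 38 23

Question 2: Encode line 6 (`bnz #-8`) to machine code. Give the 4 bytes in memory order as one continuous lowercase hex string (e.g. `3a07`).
f8ffff9f

line 6 (bnz): pack op=0x13:5|imm=-8:27 = 0x9ffffff8; little→ f8 ff ff 9f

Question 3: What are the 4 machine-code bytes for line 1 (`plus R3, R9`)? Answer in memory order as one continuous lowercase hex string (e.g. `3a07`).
0000c809

1. plus fields op=0x1:5|rd=3:4|rs=9:4|pad=0:19 → word 09c80000h → 00 00 c8 09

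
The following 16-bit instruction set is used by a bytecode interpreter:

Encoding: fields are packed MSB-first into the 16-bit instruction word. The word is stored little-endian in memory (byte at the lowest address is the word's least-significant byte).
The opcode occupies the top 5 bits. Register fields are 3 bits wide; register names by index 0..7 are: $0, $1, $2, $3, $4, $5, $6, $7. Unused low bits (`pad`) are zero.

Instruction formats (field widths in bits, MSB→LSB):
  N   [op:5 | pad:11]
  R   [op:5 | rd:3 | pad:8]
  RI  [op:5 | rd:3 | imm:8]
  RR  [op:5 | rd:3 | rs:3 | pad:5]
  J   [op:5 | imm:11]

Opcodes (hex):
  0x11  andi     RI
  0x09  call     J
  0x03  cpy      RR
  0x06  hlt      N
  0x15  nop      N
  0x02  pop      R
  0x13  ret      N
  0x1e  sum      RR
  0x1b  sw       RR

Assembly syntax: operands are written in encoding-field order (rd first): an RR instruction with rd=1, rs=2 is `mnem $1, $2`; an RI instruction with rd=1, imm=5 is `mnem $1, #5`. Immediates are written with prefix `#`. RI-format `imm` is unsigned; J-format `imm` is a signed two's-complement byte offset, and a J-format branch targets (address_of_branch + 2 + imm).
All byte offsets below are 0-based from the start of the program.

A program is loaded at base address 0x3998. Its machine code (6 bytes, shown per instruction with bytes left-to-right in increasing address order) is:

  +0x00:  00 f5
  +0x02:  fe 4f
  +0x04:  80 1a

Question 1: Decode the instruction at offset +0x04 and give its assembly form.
cpy $2, $4

+0x04: 80 1a ⇒ word 0x1a80 (little)
  opcode bits[15:11]=0x3: cpy/RR
  rd@[10:8]=0x2 ⇒ $2
  rs@[7:5]=0x4 ⇒ $4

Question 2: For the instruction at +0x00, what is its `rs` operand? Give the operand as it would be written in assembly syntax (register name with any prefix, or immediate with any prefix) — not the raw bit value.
$0

@+00  little-endian(00 f5) = 0xf500
  op=0xf500>>11=0x1e ⇒ sum (RR)
  rd@[10:8]=0x5 ⇒ $5
  rs@[7:5]=0x0 ⇒ $0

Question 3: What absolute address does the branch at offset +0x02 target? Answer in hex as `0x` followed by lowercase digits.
0x399a

off 0x02: read fe 4f as little → 0x4ffe
  op=0x4ffe>>11=0x9 ⇒ call (J)
  imm: (w>>0)&0x7ff=0x7fe (s11→-2) → #-2
  target = base 0x3998 + off 0x02 + 2 + imm -2 = 0x399a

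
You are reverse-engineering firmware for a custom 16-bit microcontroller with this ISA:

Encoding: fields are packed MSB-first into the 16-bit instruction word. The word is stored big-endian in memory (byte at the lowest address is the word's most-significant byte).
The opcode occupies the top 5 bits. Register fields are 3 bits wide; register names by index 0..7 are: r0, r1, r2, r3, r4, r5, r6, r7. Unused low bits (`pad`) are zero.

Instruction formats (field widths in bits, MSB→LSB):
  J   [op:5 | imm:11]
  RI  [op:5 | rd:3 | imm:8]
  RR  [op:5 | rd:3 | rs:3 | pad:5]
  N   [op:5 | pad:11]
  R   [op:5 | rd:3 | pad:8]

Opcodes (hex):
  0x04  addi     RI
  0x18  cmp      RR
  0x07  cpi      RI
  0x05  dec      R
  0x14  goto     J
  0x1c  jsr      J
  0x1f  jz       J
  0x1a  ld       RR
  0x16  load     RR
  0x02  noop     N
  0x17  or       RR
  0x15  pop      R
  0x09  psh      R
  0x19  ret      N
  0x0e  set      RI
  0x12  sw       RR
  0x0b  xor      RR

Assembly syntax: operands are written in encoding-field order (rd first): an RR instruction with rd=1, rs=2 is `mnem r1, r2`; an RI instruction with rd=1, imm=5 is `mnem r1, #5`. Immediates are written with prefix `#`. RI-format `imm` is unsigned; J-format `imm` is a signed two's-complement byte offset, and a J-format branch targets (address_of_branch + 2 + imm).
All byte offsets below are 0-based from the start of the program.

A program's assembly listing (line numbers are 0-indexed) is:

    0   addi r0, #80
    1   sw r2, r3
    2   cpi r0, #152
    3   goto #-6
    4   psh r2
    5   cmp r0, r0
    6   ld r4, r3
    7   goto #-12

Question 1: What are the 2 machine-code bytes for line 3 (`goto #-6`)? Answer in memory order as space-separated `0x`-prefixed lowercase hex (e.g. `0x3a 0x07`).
0xa7 0xfa

line 3 (goto): pack op=0x14:5|imm=-6:11 = 0xa7fa; big→ a7 fa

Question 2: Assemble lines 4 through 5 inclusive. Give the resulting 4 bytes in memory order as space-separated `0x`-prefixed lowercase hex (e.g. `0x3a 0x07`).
0x4a 0x00 0xc0 0x00

line 4 (psh): pack op=0x9:5|rd=2:3|pad=0:8 = 0x4a00; big→ 4a 00
line 5 (cmp): pack op=0x18:5|rd=0:3|rs=0:3|pad=0:5 = 0xc000; big→ c0 00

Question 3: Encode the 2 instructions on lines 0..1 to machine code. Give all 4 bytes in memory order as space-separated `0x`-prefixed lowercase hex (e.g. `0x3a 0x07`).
L0: addi op=0x4:5|rd=0:3|imm=80:8 ⇒ 0x2050 ⇒ big 20 50
L1: sw op=0x12:5|rd=2:3|rs=3:3|pad=0:5 ⇒ 0x9260 ⇒ big 92 60

0x20 0x50 0x92 0x60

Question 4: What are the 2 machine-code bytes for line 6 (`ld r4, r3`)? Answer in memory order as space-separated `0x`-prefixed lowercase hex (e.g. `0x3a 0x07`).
6. ld fields op=0x1a:5|rd=4:3|rs=3:3|pad=0:5 → word d460h → d4 60

0xd4 0x60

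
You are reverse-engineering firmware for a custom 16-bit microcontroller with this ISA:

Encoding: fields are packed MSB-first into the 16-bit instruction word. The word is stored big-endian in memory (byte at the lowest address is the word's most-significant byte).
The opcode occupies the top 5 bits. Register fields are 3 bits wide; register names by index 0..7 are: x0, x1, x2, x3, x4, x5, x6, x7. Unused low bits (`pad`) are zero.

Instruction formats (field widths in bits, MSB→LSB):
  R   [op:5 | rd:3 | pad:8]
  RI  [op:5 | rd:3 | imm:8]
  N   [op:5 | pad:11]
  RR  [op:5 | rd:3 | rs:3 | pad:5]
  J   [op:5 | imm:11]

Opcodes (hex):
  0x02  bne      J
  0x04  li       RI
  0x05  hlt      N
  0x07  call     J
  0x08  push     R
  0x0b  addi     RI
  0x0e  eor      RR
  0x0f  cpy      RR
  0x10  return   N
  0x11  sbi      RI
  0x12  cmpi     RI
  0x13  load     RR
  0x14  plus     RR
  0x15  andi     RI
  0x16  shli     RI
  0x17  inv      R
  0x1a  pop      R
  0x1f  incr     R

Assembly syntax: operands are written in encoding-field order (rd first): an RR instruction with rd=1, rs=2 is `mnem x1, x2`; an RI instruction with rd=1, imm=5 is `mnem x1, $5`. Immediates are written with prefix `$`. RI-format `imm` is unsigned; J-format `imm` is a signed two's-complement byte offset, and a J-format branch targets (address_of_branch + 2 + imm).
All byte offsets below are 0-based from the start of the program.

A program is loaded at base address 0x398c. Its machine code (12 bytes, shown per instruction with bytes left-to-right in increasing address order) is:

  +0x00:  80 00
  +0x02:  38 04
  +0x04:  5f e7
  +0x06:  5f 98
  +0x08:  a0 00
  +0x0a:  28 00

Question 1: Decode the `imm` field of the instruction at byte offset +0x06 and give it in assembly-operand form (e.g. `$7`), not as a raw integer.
$152

@+06  big-endian(5f 98) = 0x5f98
  op=0x5f98>>11=0xb ⇒ addi (RI)
  rd@[10:8]=0x7 ⇒ x7
  imm@[7:0]=0x98 ⇒ $152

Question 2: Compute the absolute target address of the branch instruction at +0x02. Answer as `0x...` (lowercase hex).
[02] 38 04 → 0x3804
  top 5b → 0x7 → call [J]
  [10:0] imm=4 = $4
  target = base 0x398c + off 0x02 + 2 + imm 4 = 0x3994

0x3994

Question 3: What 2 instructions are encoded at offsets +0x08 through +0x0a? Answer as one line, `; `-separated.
[08] a0 00 → 0xa000
  op=0xa000>>11=0x14 ⇒ plus (RR)
  [10:8] rd=0 = x0
  [7:5] rs=0 = x0
[0a] 28 00 → 0x2800
  op=0x2800>>11=0x5 ⇒ hlt (N)

plus x0, x0; hlt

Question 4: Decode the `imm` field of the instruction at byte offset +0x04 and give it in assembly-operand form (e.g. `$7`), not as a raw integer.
[04] 5f e7 → 0x5fe7
  op=0x5fe7>>11=0xb ⇒ addi (RI)
  rd: (w>>8)&0x7=0x7 → x7
  imm: (w>>0)&0xff=0xe7 → $231

$231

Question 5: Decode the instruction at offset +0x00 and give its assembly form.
return

@+00  big-endian(80 00) = 0x8000
  top 5b → 0x10 → return [N]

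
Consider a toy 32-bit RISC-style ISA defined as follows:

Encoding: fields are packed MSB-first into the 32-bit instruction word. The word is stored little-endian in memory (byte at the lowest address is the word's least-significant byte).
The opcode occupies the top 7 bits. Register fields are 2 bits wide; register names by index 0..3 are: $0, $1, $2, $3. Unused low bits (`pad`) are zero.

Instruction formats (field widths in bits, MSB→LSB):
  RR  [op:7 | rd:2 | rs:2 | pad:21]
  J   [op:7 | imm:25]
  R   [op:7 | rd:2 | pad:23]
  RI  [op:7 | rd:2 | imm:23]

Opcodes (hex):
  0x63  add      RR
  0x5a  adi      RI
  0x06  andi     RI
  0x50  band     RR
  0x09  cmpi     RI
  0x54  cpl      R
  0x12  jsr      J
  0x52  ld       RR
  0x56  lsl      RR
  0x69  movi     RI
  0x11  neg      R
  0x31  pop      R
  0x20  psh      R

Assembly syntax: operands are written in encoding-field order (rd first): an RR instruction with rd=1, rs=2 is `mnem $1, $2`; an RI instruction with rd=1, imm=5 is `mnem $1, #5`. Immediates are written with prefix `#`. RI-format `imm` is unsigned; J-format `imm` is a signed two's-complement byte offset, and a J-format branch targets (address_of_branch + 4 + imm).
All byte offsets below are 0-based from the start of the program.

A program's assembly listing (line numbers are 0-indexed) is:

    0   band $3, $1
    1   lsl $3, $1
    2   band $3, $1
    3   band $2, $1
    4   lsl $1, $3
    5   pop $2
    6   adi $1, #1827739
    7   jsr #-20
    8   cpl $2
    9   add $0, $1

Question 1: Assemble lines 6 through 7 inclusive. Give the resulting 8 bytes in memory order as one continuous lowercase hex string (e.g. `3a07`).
9be39bb4ecffff25

line 6 (adi): pack op=0x5a:7|rd=1:2|imm=1827739:23 = 0xb49be39b; little→ 9b e3 9b b4
line 7 (jsr): pack op=0x12:7|imm=-20:25 = 0x25ffffec; little→ ec ff ff 25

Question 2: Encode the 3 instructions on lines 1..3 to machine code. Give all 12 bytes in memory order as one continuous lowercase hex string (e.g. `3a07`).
L1: lsl op=0x56:7|rd=3:2|rs=1:2|pad=0:21 ⇒ 0xada00000 ⇒ little 00 00 a0 ad
L2: band op=0x50:7|rd=3:2|rs=1:2|pad=0:21 ⇒ 0xa1a00000 ⇒ little 00 00 a0 a1
L3: band op=0x50:7|rd=2:2|rs=1:2|pad=0:21 ⇒ 0xa1200000 ⇒ little 00 00 20 a1

0000a0ad0000a0a1000020a1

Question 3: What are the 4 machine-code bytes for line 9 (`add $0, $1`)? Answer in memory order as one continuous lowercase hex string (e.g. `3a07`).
000020c6

9. add fields op=0x63:7|rd=0:2|rs=1:2|pad=0:21 → word c6200000h → 00 00 20 c6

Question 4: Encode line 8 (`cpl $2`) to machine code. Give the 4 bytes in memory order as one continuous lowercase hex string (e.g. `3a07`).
L8: cpl op=0x54:7|rd=2:2|pad=0:23 ⇒ 0xa9000000 ⇒ little 00 00 00 a9

000000a9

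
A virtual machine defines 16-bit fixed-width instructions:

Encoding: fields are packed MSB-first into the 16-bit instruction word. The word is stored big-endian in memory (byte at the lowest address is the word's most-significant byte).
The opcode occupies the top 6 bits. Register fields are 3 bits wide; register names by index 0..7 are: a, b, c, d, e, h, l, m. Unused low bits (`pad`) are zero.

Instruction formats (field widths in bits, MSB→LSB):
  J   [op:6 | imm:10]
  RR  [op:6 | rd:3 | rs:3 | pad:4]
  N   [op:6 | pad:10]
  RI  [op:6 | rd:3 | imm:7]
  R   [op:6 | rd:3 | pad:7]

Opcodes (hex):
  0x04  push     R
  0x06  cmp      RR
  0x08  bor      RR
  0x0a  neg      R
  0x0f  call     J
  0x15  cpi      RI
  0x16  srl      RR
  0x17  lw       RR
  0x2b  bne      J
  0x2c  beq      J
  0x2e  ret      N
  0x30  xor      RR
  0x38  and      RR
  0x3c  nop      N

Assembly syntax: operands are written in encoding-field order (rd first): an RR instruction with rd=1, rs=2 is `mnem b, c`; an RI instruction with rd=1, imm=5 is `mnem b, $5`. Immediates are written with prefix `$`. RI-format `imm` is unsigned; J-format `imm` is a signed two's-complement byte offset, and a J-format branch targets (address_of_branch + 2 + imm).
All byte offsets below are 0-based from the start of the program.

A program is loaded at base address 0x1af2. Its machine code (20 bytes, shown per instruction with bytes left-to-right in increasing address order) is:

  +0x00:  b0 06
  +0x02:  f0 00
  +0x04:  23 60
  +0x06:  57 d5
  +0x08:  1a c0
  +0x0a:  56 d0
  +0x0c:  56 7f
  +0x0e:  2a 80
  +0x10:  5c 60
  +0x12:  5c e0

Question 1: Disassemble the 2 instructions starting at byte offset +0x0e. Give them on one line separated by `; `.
neg h; lw a, l

+0x0e: 2a 80 ⇒ word 0x2a80 (big)
  opcode bits[15:10]=0xa: neg/R
  rd@[9:7]=0x5 ⇒ h
+0x10: 5c 60 ⇒ word 0x5c60 (big)
  opcode bits[15:10]=0x17: lw/RR
  rd@[9:7]=0x0 ⇒ a
  rs@[6:4]=0x6 ⇒ l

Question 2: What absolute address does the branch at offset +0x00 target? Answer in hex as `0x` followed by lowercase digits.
@+00  big-endian(b0 06) = 0xb006
  top 6b → 0x2c → beq [J]
  imm@[9:0]=0x6 ⇒ $6
  target = base 0x1af2 + off 0x00 + 2 + imm 6 = 0x1afa

0x1afa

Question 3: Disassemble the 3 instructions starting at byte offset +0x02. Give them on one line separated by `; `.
@+02  big-endian(f0 00) = 0xf000
  top 6b → 0x3c → nop [N]
@+04  big-endian(23 60) = 0x2360
  top 6b → 0x8 → bor [RR]
  rd@[9:7]=0x6 ⇒ l
  rs@[6:4]=0x6 ⇒ l
@+06  big-endian(57 d5) = 0x57d5
  top 6b → 0x15 → cpi [RI]
  rd@[9:7]=0x7 ⇒ m
  imm@[6:0]=0x55 ⇒ $85

nop; bor l, l; cpi m, $85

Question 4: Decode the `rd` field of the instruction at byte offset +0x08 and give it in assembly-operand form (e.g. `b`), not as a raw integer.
off 0x08: read 1a c0 as big → 0x1ac0
  opcode bits[15:10]=0x6: cmp/RR
  [9:7] rd=5 = h
  [6:4] rs=4 = e

h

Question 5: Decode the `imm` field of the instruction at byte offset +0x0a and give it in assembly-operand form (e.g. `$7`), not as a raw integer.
$80

off 0x0a: read 56 d0 as big → 0x56d0
  op=0x56d0>>10=0x15 ⇒ cpi (RI)
  rd: (w>>7)&0x7=0x5 → h
  imm: (w>>0)&0x7f=0x50 → $80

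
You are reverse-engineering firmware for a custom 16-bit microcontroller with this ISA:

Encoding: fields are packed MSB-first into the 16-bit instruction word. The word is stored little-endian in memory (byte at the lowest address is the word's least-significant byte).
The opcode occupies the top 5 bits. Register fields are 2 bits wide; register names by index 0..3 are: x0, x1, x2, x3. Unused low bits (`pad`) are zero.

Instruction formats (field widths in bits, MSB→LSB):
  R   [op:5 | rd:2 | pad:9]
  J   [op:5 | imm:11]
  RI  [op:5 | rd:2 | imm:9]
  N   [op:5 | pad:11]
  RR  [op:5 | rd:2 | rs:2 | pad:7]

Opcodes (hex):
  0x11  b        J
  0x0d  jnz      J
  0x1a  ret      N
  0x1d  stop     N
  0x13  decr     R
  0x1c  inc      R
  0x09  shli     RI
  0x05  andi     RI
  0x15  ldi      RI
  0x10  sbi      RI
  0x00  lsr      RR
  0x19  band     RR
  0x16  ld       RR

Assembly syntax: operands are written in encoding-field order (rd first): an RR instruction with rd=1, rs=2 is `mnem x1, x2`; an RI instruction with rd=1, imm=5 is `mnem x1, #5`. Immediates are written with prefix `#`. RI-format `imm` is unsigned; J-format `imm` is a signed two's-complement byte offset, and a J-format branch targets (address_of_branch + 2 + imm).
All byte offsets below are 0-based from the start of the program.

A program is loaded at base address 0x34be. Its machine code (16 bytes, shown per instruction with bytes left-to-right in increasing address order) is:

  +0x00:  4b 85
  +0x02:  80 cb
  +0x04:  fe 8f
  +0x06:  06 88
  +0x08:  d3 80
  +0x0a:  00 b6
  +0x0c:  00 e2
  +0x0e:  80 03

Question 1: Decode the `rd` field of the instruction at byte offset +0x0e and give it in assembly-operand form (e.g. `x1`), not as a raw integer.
x1

off 0x0e: read 80 03 as little → 0x0380
  op=0x0380>>11=0x0 ⇒ lsr (RR)
  [10:9] rd=1 = x1
  [8:7] rs=3 = x3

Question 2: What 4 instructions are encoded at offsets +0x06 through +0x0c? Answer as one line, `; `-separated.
[06] 06 88 → 0x8806
  top 5b → 0x11 → b [J]
  [10:0] imm=6 = #6
[08] d3 80 → 0x80d3
  top 5b → 0x10 → sbi [RI]
  [10:9] rd=0 = x0
  [8:0] imm=211 = #211
[0a] 00 b6 → 0xb600
  top 5b → 0x16 → ld [RR]
  [10:9] rd=3 = x3
  [8:7] rs=0 = x0
[0c] 00 e2 → 0xe200
  top 5b → 0x1c → inc [R]
  [10:9] rd=1 = x1

b #6; sbi x0, #211; ld x3, x0; inc x1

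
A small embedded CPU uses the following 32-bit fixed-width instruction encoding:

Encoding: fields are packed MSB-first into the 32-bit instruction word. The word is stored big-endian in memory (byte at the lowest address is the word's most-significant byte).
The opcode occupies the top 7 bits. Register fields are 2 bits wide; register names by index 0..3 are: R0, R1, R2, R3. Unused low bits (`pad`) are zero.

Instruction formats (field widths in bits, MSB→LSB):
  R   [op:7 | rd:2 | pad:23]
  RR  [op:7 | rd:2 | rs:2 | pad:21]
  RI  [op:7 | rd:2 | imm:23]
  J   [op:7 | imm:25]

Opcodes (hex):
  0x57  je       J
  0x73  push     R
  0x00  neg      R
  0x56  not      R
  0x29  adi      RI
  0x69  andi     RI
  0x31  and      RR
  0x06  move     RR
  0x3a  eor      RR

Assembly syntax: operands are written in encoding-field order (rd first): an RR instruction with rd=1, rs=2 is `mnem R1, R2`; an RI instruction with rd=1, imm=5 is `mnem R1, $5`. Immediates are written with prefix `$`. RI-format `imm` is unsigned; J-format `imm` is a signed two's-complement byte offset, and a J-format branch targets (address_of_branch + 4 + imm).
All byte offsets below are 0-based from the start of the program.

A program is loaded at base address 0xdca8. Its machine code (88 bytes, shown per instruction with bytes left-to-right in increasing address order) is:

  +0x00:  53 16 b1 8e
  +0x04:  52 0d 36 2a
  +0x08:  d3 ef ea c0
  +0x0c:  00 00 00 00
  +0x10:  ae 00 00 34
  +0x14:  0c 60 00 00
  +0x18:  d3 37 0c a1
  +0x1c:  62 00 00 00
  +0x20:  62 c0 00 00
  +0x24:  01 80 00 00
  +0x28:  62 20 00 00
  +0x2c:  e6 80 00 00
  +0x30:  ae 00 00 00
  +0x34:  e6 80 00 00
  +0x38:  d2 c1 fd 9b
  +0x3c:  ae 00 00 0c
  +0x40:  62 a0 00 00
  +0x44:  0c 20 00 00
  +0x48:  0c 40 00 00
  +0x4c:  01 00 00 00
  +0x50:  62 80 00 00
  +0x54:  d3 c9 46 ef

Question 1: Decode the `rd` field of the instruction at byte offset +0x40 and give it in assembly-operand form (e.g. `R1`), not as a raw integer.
R1

@+40  big-endian(62 a0 00 00) = 0x62a00000
  top 7b → 0x31 → and [RR]
  rd@[24:23]=0x1 ⇒ R1
  rs@[22:21]=0x1 ⇒ R1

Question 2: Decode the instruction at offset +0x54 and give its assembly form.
andi R3, $4802287

@+54  big-endian(d3 c9 46 ef) = 0xd3c946ef
  top 7b → 0x69 → andi [RI]
  rd@[24:23]=0x3 ⇒ R3
  imm@[22:0]=0x4946ef ⇒ $4802287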